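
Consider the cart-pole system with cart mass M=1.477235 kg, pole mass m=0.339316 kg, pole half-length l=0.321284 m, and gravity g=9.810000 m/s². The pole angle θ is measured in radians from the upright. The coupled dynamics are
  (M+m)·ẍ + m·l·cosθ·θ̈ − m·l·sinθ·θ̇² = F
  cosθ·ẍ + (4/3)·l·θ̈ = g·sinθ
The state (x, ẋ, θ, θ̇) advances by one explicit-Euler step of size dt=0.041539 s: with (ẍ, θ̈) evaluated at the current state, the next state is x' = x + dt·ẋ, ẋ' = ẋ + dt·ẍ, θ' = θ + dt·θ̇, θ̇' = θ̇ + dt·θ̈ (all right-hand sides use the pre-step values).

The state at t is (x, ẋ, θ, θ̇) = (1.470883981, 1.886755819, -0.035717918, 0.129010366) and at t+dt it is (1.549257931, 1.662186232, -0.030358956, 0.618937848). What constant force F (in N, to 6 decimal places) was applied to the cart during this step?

ẍ = (ẋ'−ẋ)/dt = (1.662186232−1.886755819)/0.041539 = -5.406235
θ̈ = (θ̇'−θ̇)/dt = (0.618937848−0.129010366)/0.041539 = 11.794398
sinθ=-0.035710, cosθ=0.999362
F = (M+m)·ẍ + m·l·cosθ·θ̈ − m·l·sinθ·θ̇² = -9.820701 + 1.284967 − -0.000065 = -8.535669

F = -8.535669 N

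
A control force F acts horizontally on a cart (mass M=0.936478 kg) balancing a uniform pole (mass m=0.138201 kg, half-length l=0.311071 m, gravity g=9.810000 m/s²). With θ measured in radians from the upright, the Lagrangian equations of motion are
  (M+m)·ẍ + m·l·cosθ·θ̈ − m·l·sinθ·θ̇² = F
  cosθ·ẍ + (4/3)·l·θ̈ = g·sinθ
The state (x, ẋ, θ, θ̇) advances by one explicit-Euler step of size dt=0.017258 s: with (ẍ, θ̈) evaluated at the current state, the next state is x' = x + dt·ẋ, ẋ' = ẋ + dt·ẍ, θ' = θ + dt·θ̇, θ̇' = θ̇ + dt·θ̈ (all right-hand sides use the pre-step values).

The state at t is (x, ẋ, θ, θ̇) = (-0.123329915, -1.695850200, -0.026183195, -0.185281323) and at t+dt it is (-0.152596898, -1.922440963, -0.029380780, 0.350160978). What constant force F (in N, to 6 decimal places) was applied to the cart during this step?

F = -12.776725 N

ẍ = (ẋ'−ẋ)/dt = (-1.922440963−-1.695850200)/0.017258 = -13.129607
θ̈ = (θ̇'−θ̇)/dt = (0.350160978−-0.185281323)/0.017258 = 31.025745
sinθ=-0.026180, cosθ=0.999657
F = (M+m)·ẍ + m·l·cosθ·θ̈ − m·l·sinθ·θ̇² = -14.110113 + 1.333350 − -0.000039 = -12.776725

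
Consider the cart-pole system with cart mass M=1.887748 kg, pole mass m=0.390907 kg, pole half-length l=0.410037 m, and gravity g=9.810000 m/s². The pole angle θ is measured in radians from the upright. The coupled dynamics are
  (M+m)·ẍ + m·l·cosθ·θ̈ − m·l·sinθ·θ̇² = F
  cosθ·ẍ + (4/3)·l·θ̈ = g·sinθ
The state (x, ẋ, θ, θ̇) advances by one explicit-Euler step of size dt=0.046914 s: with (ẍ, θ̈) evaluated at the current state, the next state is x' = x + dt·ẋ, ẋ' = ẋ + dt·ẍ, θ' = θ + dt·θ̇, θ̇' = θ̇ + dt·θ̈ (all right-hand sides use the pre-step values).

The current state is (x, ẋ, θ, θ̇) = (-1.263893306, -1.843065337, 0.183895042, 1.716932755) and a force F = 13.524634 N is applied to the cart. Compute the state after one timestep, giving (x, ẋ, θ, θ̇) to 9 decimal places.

sinθ=0.182860318, cosθ=0.983138904
temp = (F + m·l·θ̇²·sinθ)/(M+m) = (13.524634 + 0.086401750)/2.278655 = 5.973276231
θ̈ = (g·sinθ − cosθ·temp)/(l·(4/3 − m·cos²θ/(M+m))) = -8.519913369
ẍ = temp − m·l·θ̈·cosθ/(M+m) = 6.562483342
Euler: x'=-1.263893306+0.046914·-1.843065337=-1.350358873, ẋ'=-1.843065337+0.046914·6.562483342=-1.535192993
       θ'=0.183895042+0.046914·1.716932755=0.264443225, θ̇'=1.716932755+0.046914·-8.519913369=1.317229539

(-1.350358873, -1.535192993, 0.264443225, 1.317229539)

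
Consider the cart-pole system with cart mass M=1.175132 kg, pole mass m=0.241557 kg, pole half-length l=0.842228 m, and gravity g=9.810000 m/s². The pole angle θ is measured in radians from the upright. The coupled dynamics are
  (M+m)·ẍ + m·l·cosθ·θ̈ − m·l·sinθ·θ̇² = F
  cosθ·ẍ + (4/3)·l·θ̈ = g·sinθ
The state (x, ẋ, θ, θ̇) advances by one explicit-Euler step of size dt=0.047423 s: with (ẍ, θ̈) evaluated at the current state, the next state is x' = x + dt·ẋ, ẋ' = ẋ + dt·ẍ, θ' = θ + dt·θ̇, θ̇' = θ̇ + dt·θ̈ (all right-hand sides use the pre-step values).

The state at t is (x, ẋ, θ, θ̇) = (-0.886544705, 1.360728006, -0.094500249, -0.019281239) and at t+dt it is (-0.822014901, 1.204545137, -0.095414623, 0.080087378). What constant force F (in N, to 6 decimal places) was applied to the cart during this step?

ẍ = (ẋ'−ẋ)/dt = (1.204545137−1.360728006)/0.047423 = -3.293399
θ̈ = (θ̇'−θ̇)/dt = (0.080087378−-0.019281239)/0.047423 = 2.095368
sinθ=-0.094360, cosθ=0.995538
F = (M+m)·ẍ + m·l·cosθ·θ̈ − m·l·sinθ·θ̇² = -4.665722 + 0.424392 − -0.000007 = -4.241323

F = -4.241323 N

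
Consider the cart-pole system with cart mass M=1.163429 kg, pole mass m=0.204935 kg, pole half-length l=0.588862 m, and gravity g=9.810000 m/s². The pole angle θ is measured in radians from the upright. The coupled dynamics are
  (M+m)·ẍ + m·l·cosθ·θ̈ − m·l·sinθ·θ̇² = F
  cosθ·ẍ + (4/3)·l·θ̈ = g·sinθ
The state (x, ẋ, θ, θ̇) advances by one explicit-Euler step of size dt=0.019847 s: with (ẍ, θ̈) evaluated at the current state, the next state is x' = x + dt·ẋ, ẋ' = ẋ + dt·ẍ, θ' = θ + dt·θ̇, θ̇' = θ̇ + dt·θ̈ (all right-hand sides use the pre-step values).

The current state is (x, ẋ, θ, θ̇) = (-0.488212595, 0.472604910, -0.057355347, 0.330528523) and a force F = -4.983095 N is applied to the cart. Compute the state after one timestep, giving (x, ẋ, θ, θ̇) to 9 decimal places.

sinθ=-0.057323906, cosθ=0.998355633
temp = (F + m·l·θ̇²·sinθ)/(M+m) = (-4.983095 + -0.000755759)/1.368364 = -3.642196637
θ̈ = (g·sinθ − cosθ·temp)/(l·(4/3 − m·cos²θ/(M+m))) = 4.408564509
ẍ = temp − m·l·θ̈·cosθ/(M+m) = -4.030356386
Euler: x'=-0.488212595+0.019847·0.472604910=-0.478832805, ẋ'=0.472604910+0.019847·-4.030356386=0.392614427
       θ'=-0.057355347+0.019847·0.330528523=-0.050795347, θ̇'=0.330528523+0.019847·4.408564509=0.418025303

(-0.478832805, 0.392614427, -0.050795347, 0.418025303)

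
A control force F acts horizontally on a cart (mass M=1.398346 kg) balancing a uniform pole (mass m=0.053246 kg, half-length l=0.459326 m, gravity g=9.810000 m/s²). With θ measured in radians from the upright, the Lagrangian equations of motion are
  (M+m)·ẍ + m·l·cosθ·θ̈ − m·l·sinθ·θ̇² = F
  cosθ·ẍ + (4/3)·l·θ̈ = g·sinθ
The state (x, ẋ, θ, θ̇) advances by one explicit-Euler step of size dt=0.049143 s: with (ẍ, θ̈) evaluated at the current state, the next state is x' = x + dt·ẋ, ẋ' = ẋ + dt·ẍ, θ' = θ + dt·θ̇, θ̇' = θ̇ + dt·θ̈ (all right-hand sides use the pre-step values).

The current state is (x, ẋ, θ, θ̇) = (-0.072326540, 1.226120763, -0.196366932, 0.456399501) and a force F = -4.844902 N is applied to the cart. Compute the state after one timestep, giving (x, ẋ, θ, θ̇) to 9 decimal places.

(-0.012071287, 1.060212525, -0.173938091, 0.568509298)

sinθ=-0.195107379, cosθ=0.980781887
temp = (F + m·l·θ̇²·sinθ)/(M+m) = (-4.844902 + -0.000993967)/1.451592 = -3.338331960
θ̈ = (g·sinθ − cosθ·temp)/(l·(4/3 − m·cos²θ/(M+m))) = 2.281297387
ẍ = temp − m·l·θ̈·cosθ/(M+m) = -3.376029915
Euler: x'=-0.072326540+0.049143·1.226120763=-0.012071287, ẋ'=1.226120763+0.049143·-3.376029915=1.060212525
       θ'=-0.196366932+0.049143·0.456399501=-0.173938091, θ̇'=0.456399501+0.049143·2.281297387=0.568509298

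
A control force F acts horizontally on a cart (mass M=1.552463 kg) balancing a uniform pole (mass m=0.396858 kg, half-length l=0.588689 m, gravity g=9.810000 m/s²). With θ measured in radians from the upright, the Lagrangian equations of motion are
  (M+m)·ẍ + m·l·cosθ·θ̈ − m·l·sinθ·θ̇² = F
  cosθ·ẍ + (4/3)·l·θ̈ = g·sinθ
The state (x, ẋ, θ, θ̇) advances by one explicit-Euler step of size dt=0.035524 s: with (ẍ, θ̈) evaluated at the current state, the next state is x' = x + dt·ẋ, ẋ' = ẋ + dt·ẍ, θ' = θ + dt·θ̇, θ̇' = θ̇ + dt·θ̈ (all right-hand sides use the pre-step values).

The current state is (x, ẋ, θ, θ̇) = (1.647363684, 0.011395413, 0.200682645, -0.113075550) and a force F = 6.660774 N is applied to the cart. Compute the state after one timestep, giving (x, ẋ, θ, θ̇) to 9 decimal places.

(1.647768495, 0.141468334, 0.196665749, -0.186962127)

sinθ=0.199338322, cosθ=0.979930729
temp = (F + m·l·θ̇²·sinθ)/(M+m) = (6.660774 + 0.000595455)/1.949321 = 3.417276814
θ̈ = (g·sinθ − cosθ·temp)/(l·(4/3 − m·cos²θ/(M+m))) = -2.079905881
ẍ = temp − m·l·θ̈·cosθ/(M+m) = 3.661550540
Euler: x'=1.647363684+0.035524·0.011395413=1.647768495, ẋ'=0.011395413+0.035524·3.661550540=0.141468334
       θ'=0.200682645+0.035524·-0.113075550=0.196665749, θ̇'=-0.113075550+0.035524·-2.079905881=-0.186962127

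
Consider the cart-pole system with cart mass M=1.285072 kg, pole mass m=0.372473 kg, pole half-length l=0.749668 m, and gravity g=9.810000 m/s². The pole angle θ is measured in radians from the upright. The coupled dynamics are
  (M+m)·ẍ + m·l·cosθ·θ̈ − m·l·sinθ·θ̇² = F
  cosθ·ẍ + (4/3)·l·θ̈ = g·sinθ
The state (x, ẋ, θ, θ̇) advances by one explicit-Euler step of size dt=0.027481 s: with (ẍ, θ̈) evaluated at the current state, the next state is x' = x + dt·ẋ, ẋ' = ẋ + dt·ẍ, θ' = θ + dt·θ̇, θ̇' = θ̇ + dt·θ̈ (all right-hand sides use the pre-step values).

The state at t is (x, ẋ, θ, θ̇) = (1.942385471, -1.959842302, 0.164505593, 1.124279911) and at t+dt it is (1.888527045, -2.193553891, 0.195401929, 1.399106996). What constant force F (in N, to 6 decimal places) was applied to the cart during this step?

ẍ = (ẋ'−ẋ)/dt = (-2.193553891−-1.959842302)/0.027481 = -8.504479
θ̈ = (θ̇'−θ̇)/dt = (1.399106996−1.124279911)/0.027481 = 10.000622
sinθ=0.163765, cosθ=0.986499
F = (M+m)·ẍ + m·l·cosθ·θ̈ − m·l·sinθ·θ̇² = -14.096557 + 2.754784 − 0.057801 = -11.399573

F = -11.399573 N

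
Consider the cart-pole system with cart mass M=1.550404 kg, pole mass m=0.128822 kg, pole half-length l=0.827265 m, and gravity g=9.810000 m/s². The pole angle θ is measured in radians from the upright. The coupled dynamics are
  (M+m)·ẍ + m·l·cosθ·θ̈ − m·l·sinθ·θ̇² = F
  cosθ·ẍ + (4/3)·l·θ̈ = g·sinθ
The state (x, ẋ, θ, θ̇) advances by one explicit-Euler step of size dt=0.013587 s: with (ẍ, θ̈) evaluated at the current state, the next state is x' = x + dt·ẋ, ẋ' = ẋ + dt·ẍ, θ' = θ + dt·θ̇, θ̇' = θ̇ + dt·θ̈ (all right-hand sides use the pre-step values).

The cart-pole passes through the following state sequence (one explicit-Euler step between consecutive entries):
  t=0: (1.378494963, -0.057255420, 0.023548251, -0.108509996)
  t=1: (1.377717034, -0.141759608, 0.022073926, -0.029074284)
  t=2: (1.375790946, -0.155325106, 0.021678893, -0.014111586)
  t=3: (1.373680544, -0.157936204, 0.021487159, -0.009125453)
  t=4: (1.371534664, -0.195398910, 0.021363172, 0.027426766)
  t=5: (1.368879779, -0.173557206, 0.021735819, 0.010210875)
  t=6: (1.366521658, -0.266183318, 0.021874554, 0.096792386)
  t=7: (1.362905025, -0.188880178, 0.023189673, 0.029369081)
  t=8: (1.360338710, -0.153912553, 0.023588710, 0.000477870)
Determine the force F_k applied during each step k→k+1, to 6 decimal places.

F_0 = -9.821073 N
F_1 = -1.559239 N
F_2 = -0.283608 N
F_3 = -4.343408 N
F_4 = 2.564426 N
F_5 = -10.768777 N
F_6 = 9.025213 N
F_7 = 4.095121 N

step 0→1:
  ẍ = (ẋ'−ẋ)/dt = (-0.141759608−-0.057255420)/0.013587 = -6.219488
  θ̈ = (θ̇'−θ̇)/dt = (-0.029074284−-0.108509996)/0.013587 = 5.846450
  sinθ=0.023546, cosθ=0.999723
  F = (M+m)·ẍ + m·l·cosθ·θ̈ − m·l·sinθ·θ̇² = -10.443926 + 0.622883 − 0.000030 = -9.821073
step 1→2:
  ẍ = (ẋ'−ẋ)/dt = (-0.155325106−-0.141759608)/0.013587 = -0.998418
  θ̈ = (θ̇'−θ̇)/dt = (-0.014111586−-0.029074284)/0.013587 = 1.101251
  sinθ=0.022072, cosθ=0.999756
  F = (M+m)·ẍ + m·l·cosθ·θ̈ − m·l·sinθ·θ̇² = -1.676569 + 0.117332 − 0.000002 = -1.559239
step 2→3:
  ẍ = (ẋ'−ẋ)/dt = (-0.157936204−-0.155325106)/0.013587 = -0.192176
  θ̈ = (θ̇'−θ̇)/dt = (-0.009125453−-0.014111586)/0.013587 = 0.366978
  sinθ=0.021677, cosθ=0.999765
  F = (M+m)·ẍ + m·l·cosθ·θ̈ − m·l·sinθ·θ̇² = -0.322707 + 0.039100 − 0.000000 = -0.283608
step 3→4:
  ẍ = (ẋ'−ẋ)/dt = (-0.195398910−-0.157936204)/0.013587 = -2.757246
  θ̈ = (θ̇'−θ̇)/dt = (0.027426766−-0.009125453)/0.013587 = 2.690235
  sinθ=0.021486, cosθ=0.999769
  F = (M+m)·ẍ + m·l·cosθ·θ̈ − m·l·sinθ·θ̇² = -4.630040 + 0.286632 − 0.000000 = -4.343408
step 4→5:
  ẍ = (ẋ'−ẋ)/dt = (-0.173557206−-0.195398910)/0.013587 = 1.607544
  θ̈ = (θ̇'−θ̇)/dt = (0.010210875−0.027426766)/0.013587 = -1.267086
  sinθ=0.021362, cosθ=0.999772
  F = (M+m)·ẍ + m·l·cosθ·θ̈ − m·l·sinθ·θ̇² = 2.699430 + -0.135002 − 0.000002 = 2.564426
step 5→6:
  ẍ = (ẋ'−ẋ)/dt = (-0.266183318−-0.173557206)/0.013587 = -6.817260
  θ̈ = (θ̇'−θ̇)/dt = (0.096792386−0.010210875)/0.013587 = 6.372379
  sinθ=0.021734, cosθ=0.999764
  F = (M+m)·ẍ + m·l·cosθ·θ̈ − m·l·sinθ·θ̇² = -11.447720 + 0.678944 − 0.000000 = -10.768777
step 6→7:
  ẍ = (ẋ'−ẋ)/dt = (-0.188880178−-0.266183318)/0.013587 = 5.689493
  θ̈ = (θ̇'−θ̇)/dt = (0.029369081−0.096792386)/0.013587 = -4.962339
  sinθ=0.021873, cosθ=0.999761
  F = (M+m)·ẍ + m·l·cosθ·θ̈ − m·l·sinθ·θ̇² = 9.553944 + -0.528710 − 0.000022 = 9.025213
step 7→8:
  ẍ = (ẋ'−ẋ)/dt = (-0.153912553−-0.188880178)/0.013587 = 2.573609
  θ̈ = (θ̇'−θ̇)/dt = (0.000477870−0.029369081)/0.013587 = -2.126386
  sinθ=0.023188, cosθ=0.999731
  F = (M+m)·ẍ + m·l·cosθ·θ̈ − m·l·sinθ·θ̇² = 4.321671 + -0.226548 − 0.000002 = 4.095121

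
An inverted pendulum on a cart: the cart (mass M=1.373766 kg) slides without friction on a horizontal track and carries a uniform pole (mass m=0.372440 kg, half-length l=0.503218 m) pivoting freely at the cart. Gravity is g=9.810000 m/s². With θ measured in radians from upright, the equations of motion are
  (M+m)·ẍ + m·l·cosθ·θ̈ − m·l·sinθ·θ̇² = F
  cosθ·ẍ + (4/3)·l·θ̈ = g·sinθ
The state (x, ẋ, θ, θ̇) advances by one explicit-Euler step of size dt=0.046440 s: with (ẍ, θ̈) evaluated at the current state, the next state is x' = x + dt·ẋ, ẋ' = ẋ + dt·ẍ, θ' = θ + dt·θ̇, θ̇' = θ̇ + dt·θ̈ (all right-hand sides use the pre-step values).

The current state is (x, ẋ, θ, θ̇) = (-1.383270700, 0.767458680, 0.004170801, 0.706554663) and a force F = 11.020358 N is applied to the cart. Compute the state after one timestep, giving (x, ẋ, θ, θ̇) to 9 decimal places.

(-1.347629919, 1.116002865, 0.036983200, 0.189918174)

sinθ=0.004170789, cosθ=0.999991302
temp = (F + m·l·θ̇²·sinθ)/(M+m) = (11.020358 + 0.000390231)/1.746206 = 6.311253215
θ̈ = (g·sinθ − cosθ·temp)/(l·(4/3 − m·cos²θ/(M+m))) = -11.124816723
ẍ = temp − m·l·θ̈·cosθ/(M+m) = 7.505258081
Euler: x'=-1.383270700+0.046440·0.767458680=-1.347629919, ẋ'=0.767458680+0.046440·7.505258081=1.116002865
       θ'=0.004170801+0.046440·0.706554663=0.036983200, θ̇'=0.706554663+0.046440·-11.124816723=0.189918174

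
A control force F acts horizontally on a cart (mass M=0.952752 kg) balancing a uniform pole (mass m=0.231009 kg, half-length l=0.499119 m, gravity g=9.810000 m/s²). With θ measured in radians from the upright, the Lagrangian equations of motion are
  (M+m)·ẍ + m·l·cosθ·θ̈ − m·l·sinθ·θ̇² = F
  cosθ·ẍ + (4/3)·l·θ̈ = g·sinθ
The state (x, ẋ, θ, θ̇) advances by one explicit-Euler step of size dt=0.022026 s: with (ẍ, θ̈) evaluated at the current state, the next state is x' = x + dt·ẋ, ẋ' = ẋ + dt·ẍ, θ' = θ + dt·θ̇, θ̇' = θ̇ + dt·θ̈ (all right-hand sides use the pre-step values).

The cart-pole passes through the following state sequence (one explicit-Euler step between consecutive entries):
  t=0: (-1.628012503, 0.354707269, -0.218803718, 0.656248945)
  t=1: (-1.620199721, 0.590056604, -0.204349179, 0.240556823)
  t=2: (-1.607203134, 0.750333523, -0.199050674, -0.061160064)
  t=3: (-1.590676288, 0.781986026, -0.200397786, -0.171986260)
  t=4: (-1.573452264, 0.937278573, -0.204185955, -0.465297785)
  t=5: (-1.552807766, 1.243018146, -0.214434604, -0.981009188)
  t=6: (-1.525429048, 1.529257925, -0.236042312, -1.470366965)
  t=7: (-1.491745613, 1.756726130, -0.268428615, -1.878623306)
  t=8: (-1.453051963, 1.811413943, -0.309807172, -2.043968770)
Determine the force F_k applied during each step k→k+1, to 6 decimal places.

F_0 = 10.535177 N
F_1 = 7.068690 N
F_2 = 1.132517 N
F_3 = 6.842001 N
F_4 = 13.793121 N
F_5 = 12.904223 N
F_6 = 10.205435 N
F_7 = 2.212505 N

step 0→1:
  ẍ = (ẋ'−ẋ)/dt = (0.590056604−0.354707269)/0.022026 = 10.685069
  θ̈ = (θ̇'−θ̇)/dt = (0.240556823−0.656248945)/0.022026 = -18.872792
  sinθ=-0.217062, cosθ=0.976158
  F = (M+m)·ẍ + m·l·cosθ·θ̈ − m·l·sinθ·θ̇² = 12.648568 + -2.124170 − -0.010778 = 10.535177
step 1→2:
  ẍ = (ẋ'−ẋ)/dt = (0.750333523−0.590056604)/0.022026 = 7.276715
  θ̈ = (θ̇'−θ̇)/dt = (-0.061160064−0.240556823)/0.022026 = -13.698215
  sinθ=-0.202930, cosθ=0.979193
  F = (M+m)·ẍ + m·l·cosθ·θ̈ − m·l·sinθ·θ̇² = 8.613891 + -1.546555 − -0.001354 = 7.068690
step 2→3:
  ẍ = (ẋ'−ẋ)/dt = (0.781986026−0.750333523)/0.022026 = 1.437052
  θ̈ = (θ̇'−θ̇)/dt = (-0.171986260−-0.061160064)/0.022026 = -5.031608
  sinθ=-0.197739, cosθ=0.980255
  F = (M+m)·ẍ + m·l·cosθ·θ̈ − m·l·sinθ·θ̇² = 1.701126 + -0.568694 − -0.000085 = 1.132517
step 3→4:
  ẍ = (ẋ'−ẋ)/dt = (0.937278573−0.781986026)/0.022026 = 7.050420
  θ̈ = (θ̇'−θ̇)/dt = (-0.465297785−-0.171986260)/0.022026 = -13.316604
  sinθ=-0.199059, cosθ=0.979987
  F = (M+m)·ẍ + m·l·cosθ·θ̈ − m·l·sinθ·θ̇² = 8.346012 + -1.504690 − -0.000679 = 6.842001
step 4→5:
  ẍ = (ẋ'−ẋ)/dt = (1.243018146−0.937278573)/0.022026 = 13.880849
  θ̈ = (θ̇'−θ̇)/dt = (-0.981009188−-0.465297785)/0.022026 = -23.413757
  sinθ=-0.202770, cosθ=0.979226
  F = (M+m)·ẍ + m·l·cosθ·θ̈ − m·l·sinθ·θ̇² = 16.431607 + -2.643548 − -0.005062 = 13.793121
step 5→6:
  ẍ = (ẋ'−ẋ)/dt = (1.529257925−1.243018146)/0.022026 = 12.995541
  θ̈ = (θ̇'−θ̇)/dt = (-1.470366965−-0.981009188)/0.022026 = -22.217279
  sinθ=-0.212795, cosθ=0.977097
  F = (M+m)·ẍ + m·l·cosθ·θ̈ − m·l·sinθ·θ̇² = 15.383614 + -2.503004 − -0.023612 = 12.904223
step 6→7:
  ẍ = (ẋ'−ẋ)/dt = (1.756726130−1.529257925)/0.022026 = 10.327259
  θ̈ = (θ̇'−θ̇)/dt = (-1.878623306−-1.470366965)/0.022026 = -18.535201
  sinθ=-0.233857, cosθ=0.972271
  F = (M+m)·ẍ + m·l·cosθ·θ̈ − m·l·sinθ·θ̇² = 12.225006 + -2.077867 − -0.058295 = 10.205435
step 7→8:
  ẍ = (ẋ'−ẋ)/dt = (1.811413943−1.756726130)/0.022026 = 2.482875
  θ̈ = (θ̇'−θ̇)/dt = (-2.043968770−-1.878623306)/0.022026 = -7.506831
  sinθ=-0.265217, cosθ=0.964189
  F = (M+m)·ẍ + m·l·cosθ·θ̈ − m·l·sinθ·θ̇² = 2.939131 + -0.834549 − -0.107923 = 2.212505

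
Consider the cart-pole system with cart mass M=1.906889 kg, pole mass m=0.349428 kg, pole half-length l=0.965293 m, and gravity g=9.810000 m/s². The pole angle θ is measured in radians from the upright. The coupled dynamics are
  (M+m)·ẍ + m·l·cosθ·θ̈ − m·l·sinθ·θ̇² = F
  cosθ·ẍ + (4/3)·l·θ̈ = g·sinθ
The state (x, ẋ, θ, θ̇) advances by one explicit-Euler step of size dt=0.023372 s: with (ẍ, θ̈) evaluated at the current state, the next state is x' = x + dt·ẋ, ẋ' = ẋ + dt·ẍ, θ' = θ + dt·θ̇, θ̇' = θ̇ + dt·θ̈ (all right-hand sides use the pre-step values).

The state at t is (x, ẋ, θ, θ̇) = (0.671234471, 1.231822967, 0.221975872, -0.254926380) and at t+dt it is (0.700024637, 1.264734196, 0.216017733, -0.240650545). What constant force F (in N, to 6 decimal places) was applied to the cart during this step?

F = 3.373373 N

ẍ = (ẋ'−ẋ)/dt = (1.264734196−1.231822967)/0.023372 = 1.408148
θ̈ = (θ̇'−θ̇)/dt = (-0.240650545−-0.254926380)/0.023372 = 0.610809
sinθ=0.220157, cosθ=0.975464
F = (M+m)·ẍ + m·l·cosθ·θ̈ − m·l·sinθ·θ̇² = 3.177228 + 0.200971 − 0.004826 = 3.373373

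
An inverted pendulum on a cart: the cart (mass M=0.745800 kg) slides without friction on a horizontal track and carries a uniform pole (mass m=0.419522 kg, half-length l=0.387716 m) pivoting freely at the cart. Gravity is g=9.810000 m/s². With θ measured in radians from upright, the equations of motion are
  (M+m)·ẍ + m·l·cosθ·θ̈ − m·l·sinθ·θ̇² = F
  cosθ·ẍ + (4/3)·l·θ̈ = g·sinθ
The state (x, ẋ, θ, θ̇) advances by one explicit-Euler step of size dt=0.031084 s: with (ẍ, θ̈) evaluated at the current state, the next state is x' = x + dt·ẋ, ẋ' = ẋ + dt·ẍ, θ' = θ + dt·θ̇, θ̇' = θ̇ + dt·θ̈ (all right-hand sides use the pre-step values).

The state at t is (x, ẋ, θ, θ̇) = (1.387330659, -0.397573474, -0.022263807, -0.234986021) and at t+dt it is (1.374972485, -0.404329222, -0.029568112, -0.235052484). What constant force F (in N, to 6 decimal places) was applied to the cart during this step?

F = -0.253417 N

ẍ = (ẋ'−ẋ)/dt = (-0.404329222−-0.397573474)/0.031084 = -0.217338
θ̈ = (θ̇'−θ̇)/dt = (-0.235052484−-0.234986021)/0.031084 = -0.002138
sinθ=-0.022262, cosθ=0.999752
F = (M+m)·ẍ + m·l·cosθ·θ̈ − m·l·sinθ·θ̇² = -0.253269 + -0.000348 − -0.000200 = -0.253417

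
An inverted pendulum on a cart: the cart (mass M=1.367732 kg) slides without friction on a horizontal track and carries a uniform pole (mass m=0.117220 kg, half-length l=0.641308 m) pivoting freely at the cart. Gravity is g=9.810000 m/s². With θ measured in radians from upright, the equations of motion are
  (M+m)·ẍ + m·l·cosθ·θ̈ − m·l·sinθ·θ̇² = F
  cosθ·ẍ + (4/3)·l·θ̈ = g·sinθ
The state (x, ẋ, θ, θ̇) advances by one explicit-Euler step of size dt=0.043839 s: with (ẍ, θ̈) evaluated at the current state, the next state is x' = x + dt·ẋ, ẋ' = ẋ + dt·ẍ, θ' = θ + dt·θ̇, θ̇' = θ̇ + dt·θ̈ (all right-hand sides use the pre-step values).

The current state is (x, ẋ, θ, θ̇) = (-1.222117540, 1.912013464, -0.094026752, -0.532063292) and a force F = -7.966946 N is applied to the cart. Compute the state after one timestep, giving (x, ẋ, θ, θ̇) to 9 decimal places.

sinθ=-0.093888264, cosθ=0.995582741
temp = (F + m·l·θ̇²·sinθ)/(M+m) = (-7.966946 + -0.001998050)/1.484952 = -5.366465751
θ̈ = (g·sinθ − cosθ·temp)/(l·(4/3 − m·cos²θ/(M+m))) = 5.493500777
ẍ = temp − m·l·θ̈·cosθ/(M+m) = -5.643339963
Euler: x'=-1.222117540+0.043839·1.912013464=-1.138296782, ẋ'=1.912013464+0.043839·-5.643339963=1.664615083
       θ'=-0.094026752+0.043839·-0.532063292=-0.117351875, θ̇'=-0.532063292+0.043839·5.493500777=-0.291233711

(-1.138296782, 1.664615083, -0.117351875, -0.291233711)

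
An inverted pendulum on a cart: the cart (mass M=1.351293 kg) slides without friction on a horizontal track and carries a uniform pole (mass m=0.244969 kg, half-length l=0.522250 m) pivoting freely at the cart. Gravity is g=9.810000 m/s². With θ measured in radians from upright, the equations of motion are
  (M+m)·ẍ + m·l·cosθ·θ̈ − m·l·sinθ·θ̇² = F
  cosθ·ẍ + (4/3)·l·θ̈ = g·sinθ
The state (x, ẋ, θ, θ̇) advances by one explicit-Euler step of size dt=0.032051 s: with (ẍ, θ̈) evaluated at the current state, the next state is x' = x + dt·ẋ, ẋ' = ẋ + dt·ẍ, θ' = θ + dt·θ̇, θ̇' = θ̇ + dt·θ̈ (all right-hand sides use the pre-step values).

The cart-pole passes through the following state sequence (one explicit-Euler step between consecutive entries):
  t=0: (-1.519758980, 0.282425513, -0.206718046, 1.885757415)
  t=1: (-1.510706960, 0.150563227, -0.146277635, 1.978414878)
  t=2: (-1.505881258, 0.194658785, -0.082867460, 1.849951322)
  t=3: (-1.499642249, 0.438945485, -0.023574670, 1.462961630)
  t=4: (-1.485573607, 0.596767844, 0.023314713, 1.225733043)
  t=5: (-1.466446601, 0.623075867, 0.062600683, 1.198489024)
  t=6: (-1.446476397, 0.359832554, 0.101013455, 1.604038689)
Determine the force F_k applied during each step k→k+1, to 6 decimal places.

F_0 = -6.111889 N
F_1 = 1.761815 N
F_2 = 10.663239 N
F_3 = 6.919949 N
F_4 = 1.197041 N
F_5 = -11.506392 N

step 0→1:
  ẍ = (ẋ'−ẋ)/dt = (0.150563227−0.282425513)/0.032051 = -4.114140
  θ̈ = (θ̇'−θ̇)/dt = (1.978414878−1.885757415)/0.032051 = 2.890938
  sinθ=-0.205249, cosθ=0.978710
  F = (M+m)·ẍ + m·l·cosθ·θ̈ − m·l·sinθ·θ̇² = -6.567245 + 0.361978 − -0.093377 = -6.111889
step 1→2:
  ẍ = (ẋ'−ẋ)/dt = (0.194658785−0.150563227)/0.032051 = 1.375794
  θ̈ = (θ̇'−θ̇)/dt = (1.849951322−1.978414878)/0.032051 = -4.008098
  sinθ=-0.145757, cosθ=0.989320
  F = (M+m)·ẍ + m·l·cosθ·θ̈ − m·l·sinθ·θ̇² = 2.196127 + -0.507300 − -0.072988 = 1.761815
step 2→3:
  ẍ = (ẋ'−ẋ)/dt = (0.438945485−0.194658785)/0.032051 = 7.621812
  θ̈ = (θ̇'−θ̇)/dt = (1.462961630−1.849951322)/0.032051 = -12.074185
  sinθ=-0.082773, cosθ=0.996568
  F = (M+m)·ẍ + m·l·cosθ·θ̈ − m·l·sinθ·θ̇² = 12.166409 + -1.539411 − -0.036241 = 10.663239
step 3→4:
  ẍ = (ẋ'−ẋ)/dt = (0.596767844−0.438945485)/0.032051 = 4.924101
  θ̈ = (θ̇'−θ̇)/dt = (1.225733043−1.462961630)/0.032051 = -7.401597
  sinθ=-0.023572, cosθ=0.999722
  F = (M+m)·ẍ + m·l·cosθ·θ̈ − m·l·sinθ·θ̇² = 7.860155 + -0.946661 − -0.006454 = 6.919949
step 4→5:
  ẍ = (ẋ'−ẋ)/dt = (0.623075867−0.596767844)/0.032051 = 0.820818
  θ̈ = (θ̇'−θ̇)/dt = (1.198489024−1.225733043)/0.032051 = -0.850021
  sinθ=0.023313, cosθ=0.999728
  F = (M+m)·ẍ + m·l·cosθ·θ̈ − m·l·sinθ·θ̇² = 1.310240 + -0.108718 − 0.004481 = 1.197041
step 5→6:
  ẍ = (ẋ'−ẋ)/dt = (0.359832554−0.623075867)/0.032051 = -8.213264
  θ̈ = (θ̇'−θ̇)/dt = (1.604038689−1.198489024)/0.032051 = 12.653261
  sinθ=0.062560, cosθ=0.998041
  F = (M+m)·ẍ + m·l·cosθ·θ̈ − m·l·sinθ·θ̇² = -13.110521 + 1.615625 − 0.011496 = -11.506392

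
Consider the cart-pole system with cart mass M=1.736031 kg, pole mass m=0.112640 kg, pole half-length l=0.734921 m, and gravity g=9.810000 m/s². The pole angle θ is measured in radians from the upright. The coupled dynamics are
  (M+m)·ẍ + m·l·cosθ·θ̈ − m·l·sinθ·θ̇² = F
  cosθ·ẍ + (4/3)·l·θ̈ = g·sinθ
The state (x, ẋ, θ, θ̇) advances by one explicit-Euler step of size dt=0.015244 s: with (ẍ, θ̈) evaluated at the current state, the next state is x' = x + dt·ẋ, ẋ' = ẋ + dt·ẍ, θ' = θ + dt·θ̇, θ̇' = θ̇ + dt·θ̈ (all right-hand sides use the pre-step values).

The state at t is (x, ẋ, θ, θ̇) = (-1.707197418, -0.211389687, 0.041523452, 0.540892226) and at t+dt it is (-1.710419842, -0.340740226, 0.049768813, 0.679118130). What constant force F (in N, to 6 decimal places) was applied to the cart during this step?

ẍ = (ẋ'−ẋ)/dt = (-0.340740226−-0.211389687)/0.015244 = -8.485341
θ̈ = (θ̇'−θ̇)/dt = (0.679118130−0.540892226)/0.015244 = 9.067561
sinθ=0.041512, cosθ=0.999138
F = (M+m)·ẍ + m·l·cosθ·θ̈ − m·l·sinθ·θ̇² = -15.686604 + 0.749979 − 0.001005 = -14.937630

F = -14.937630 N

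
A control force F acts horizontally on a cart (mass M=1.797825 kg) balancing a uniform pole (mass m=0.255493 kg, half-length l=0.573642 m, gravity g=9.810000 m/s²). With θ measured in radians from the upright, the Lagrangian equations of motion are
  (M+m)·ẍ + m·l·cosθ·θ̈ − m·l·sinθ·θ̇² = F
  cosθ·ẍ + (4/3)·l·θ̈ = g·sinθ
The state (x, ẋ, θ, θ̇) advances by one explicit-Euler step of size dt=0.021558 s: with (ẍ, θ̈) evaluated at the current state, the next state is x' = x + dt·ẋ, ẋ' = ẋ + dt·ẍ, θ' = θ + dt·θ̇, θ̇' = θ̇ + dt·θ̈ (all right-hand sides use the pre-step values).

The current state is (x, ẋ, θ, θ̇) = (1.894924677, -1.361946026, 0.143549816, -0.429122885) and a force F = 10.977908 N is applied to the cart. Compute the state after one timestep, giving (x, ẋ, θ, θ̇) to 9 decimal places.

(1.865563845, -1.238122687, 0.134298785, -0.549793198)

sinθ=0.143057313, cosθ=0.989714406
temp = (F + m·l·θ̇²·sinθ)/(M+m) = (10.977908 + 0.003860943)/2.053318 = 5.348304034
θ̈ = (g·sinθ − cosθ·temp)/(l·(4/3 − m·cos²θ/(M+m))) = -5.597472543
ẍ = temp − m·l·θ̈·cosθ/(M+m) = 5.743730375
Euler: x'=1.894924677+0.021558·-1.361946026=1.865563845, ẋ'=-1.361946026+0.021558·5.743730375=-1.238122687
       θ'=0.143549816+0.021558·-0.429122885=0.134298785, θ̇'=-0.429122885+0.021558·-5.597472543=-0.549793198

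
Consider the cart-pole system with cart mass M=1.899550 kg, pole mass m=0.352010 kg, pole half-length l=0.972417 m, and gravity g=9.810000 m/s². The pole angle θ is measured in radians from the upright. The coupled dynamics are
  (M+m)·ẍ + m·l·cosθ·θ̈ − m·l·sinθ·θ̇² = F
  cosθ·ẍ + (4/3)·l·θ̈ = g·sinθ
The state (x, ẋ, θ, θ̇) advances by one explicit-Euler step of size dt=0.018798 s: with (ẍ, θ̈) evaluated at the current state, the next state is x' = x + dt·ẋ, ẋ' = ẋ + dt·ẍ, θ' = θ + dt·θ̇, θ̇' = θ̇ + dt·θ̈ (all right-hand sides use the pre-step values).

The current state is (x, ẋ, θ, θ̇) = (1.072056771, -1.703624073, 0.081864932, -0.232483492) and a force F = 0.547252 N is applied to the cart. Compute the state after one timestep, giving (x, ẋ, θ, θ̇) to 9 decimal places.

(1.040032046, -1.700433102, 0.077494707, -0.223305764)

sinθ=0.081773521, cosθ=0.996650937
temp = (F + m·l·θ̇²·sinθ)/(M+m) = (0.547252 + 0.001512880)/2.251560 = 0.243726519
θ̈ = (g·sinθ − cosθ·temp)/(l·(4/3 − m·cos²θ/(M+m))) = 0.488228967
ẍ = temp − m·l·θ̈·cosθ/(M+m) = 0.169750553
Euler: x'=1.072056771+0.018798·-1.703624073=1.040032046, ẋ'=-1.703624073+0.018798·0.169750553=-1.700433102
       θ'=0.081864932+0.018798·-0.232483492=0.077494707, θ̇'=-0.232483492+0.018798·0.488228967=-0.223305764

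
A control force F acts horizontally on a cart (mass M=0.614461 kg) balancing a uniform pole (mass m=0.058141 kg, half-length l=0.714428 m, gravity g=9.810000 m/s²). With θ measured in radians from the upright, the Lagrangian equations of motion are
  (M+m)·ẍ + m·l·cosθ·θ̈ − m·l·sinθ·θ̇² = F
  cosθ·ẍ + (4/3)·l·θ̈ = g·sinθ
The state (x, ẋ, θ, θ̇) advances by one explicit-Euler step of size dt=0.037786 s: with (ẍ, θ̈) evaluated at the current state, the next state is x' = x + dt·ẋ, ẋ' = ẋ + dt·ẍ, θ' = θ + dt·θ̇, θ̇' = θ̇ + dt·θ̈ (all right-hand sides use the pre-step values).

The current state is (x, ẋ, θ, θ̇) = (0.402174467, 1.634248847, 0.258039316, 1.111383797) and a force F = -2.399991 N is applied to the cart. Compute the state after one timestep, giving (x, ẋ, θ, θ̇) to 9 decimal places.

(0.463926194, 1.485191857, 0.300034064, 1.361983875)

sinθ=0.255185274, cosθ=0.966892174
temp = (F + m·l·θ̇²·sinθ)/(M+m) = (-2.399991 + 0.013092564)/0.672602 = -3.548753106
θ̈ = (g·sinθ − cosθ·temp)/(l·(4/3 − m·cos²θ/(M+m))) = 6.632088016
ẍ = temp − m·l·θ̈·cosθ/(M+m) = -3.944767650
Euler: x'=0.402174467+0.037786·1.634248847=0.463926194, ẋ'=1.634248847+0.037786·-3.944767650=1.485191857
       θ'=0.258039316+0.037786·1.111383797=0.300034064, θ̇'=1.111383797+0.037786·6.632088016=1.361983875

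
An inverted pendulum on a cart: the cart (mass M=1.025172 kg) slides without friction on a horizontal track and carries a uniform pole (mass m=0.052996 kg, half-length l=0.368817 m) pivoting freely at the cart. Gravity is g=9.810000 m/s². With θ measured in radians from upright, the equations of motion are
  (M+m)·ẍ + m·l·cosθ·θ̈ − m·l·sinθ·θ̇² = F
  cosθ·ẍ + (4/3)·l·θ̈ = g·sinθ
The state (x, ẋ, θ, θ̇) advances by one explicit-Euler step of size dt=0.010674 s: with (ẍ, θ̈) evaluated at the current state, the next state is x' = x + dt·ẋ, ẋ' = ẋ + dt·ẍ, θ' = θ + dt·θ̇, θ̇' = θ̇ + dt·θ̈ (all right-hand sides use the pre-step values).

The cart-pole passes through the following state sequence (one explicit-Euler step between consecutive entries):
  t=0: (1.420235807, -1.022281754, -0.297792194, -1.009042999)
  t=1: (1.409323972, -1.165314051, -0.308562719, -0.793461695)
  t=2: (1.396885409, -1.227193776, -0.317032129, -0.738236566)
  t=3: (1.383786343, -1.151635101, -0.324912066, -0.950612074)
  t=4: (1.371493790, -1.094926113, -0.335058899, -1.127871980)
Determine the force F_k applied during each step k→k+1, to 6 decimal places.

step 0→1:
  ẍ = (ẋ'−ẋ)/dt = (-1.165314051−-1.022281754)/0.010674 = -13.400065
  θ̈ = (θ̇'−θ̇)/dt = (-0.793461695−-1.009042999)/0.010674 = 20.196862
  sinθ=-0.293410, cosθ=0.955987
  F = (M+m)·ẍ + m·l·cosθ·θ̈ − m·l·sinθ·θ̇² = -14.447522 + 0.377389 − -0.005839 = -14.064293
step 1→2:
  ẍ = (ẋ'−ẋ)/dt = (-1.227193776−-1.165314051)/0.010674 = -5.797239
  θ̈ = (θ̇'−θ̇)/dt = (-0.738236566−-0.793461695)/0.010674 = 5.173799
  sinθ=-0.303690, cosθ=0.952771
  F = (M+m)·ẍ + m·l·cosθ·θ̈ − m·l·sinθ·θ̇² = -6.250397 + 0.096350 − -0.003737 = -6.150310
step 2→3:
  ẍ = (ẋ'−ẋ)/dt = (-1.151635101−-1.227193776)/0.010674 = 7.078759
  θ̈ = (θ̇'−θ̇)/dt = (-0.950612074−-0.738236566)/0.010674 = -19.896525
  sinθ=-0.311748, cosθ=0.950165
  F = (M+m)·ẍ + m·l·cosθ·θ̈ − m·l·sinθ·θ̇² = 7.632092 + -0.369513 − -0.003321 = 7.265899
step 3→4:
  ẍ = (ẋ'−ẋ)/dt = (-1.094926113−-1.151635101)/0.010674 = 5.312815
  θ̈ = (θ̇'−θ̇)/dt = (-1.127871980−-0.950612074)/0.010674 = -16.606699
  sinθ=-0.319225, cosθ=0.947679
  F = (M+m)·ẍ + m·l·cosθ·θ̈ − m·l·sinθ·θ̇² = 5.728107 + -0.307609 − -0.005638 = 5.426137

F_0 = -14.064293 N
F_1 = -6.150310 N
F_2 = 7.265899 N
F_3 = 5.426137 N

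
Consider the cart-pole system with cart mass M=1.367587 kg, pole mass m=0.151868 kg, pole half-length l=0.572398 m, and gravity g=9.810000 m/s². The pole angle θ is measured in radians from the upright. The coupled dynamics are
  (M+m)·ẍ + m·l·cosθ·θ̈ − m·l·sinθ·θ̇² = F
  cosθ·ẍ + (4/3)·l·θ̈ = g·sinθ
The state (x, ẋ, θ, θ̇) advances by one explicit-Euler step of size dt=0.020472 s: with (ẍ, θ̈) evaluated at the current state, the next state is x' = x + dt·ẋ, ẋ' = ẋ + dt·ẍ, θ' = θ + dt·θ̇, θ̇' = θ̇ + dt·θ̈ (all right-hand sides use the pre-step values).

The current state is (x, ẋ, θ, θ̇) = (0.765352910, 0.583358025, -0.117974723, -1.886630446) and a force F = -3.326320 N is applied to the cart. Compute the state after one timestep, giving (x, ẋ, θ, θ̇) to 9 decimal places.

sinθ=-0.117701251, cosθ=0.993049050
temp = (F + m·l·θ̇²·sinθ)/(M+m) = (-3.326320 + -0.036418255)/1.519455 = -2.213121320
θ̈ = (g·sinθ − cosθ·temp)/(l·(4/3 − m·cos²θ/(M+m))) = 1.475833764
ẍ = temp − m·l·θ̈·cosθ/(M+m) = -2.296967770
Euler: x'=0.765352910+0.020472·0.583358025=0.777295415, ẋ'=0.583358025+0.020472·-2.296967770=0.536334501
       θ'=-0.117974723+0.020472·-1.886630446=-0.156597821, θ̇'=-1.886630446+0.020472·1.475833764=-1.856417177

(0.777295415, 0.536334501, -0.156597821, -1.856417177)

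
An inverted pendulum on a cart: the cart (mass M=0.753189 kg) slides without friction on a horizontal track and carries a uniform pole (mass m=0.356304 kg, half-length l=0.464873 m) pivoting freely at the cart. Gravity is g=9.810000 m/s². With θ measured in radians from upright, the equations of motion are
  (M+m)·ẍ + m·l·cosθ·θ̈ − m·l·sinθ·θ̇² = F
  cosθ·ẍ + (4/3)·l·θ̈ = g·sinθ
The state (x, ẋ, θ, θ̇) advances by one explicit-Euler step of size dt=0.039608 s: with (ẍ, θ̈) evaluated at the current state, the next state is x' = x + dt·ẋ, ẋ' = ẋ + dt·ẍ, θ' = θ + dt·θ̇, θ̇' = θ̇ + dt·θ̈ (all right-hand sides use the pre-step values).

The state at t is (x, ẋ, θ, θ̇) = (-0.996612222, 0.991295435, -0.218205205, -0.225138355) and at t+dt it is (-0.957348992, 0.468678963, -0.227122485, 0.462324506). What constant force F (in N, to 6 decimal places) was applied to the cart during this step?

F = -11.830912 N

ẍ = (ẋ'−ẋ)/dt = (0.468678963−0.991295435)/0.039608 = -13.194720
θ̈ = (θ̇'−θ̇)/dt = (0.462324506−-0.225138355)/0.039608 = 17.356667
sinθ=-0.216478, cosθ=0.976288
F = (M+m)·ẍ + m·l·cosθ·θ̈ − m·l·sinθ·θ̇² = -14.639450 + 2.806720 − -0.001817 = -11.830912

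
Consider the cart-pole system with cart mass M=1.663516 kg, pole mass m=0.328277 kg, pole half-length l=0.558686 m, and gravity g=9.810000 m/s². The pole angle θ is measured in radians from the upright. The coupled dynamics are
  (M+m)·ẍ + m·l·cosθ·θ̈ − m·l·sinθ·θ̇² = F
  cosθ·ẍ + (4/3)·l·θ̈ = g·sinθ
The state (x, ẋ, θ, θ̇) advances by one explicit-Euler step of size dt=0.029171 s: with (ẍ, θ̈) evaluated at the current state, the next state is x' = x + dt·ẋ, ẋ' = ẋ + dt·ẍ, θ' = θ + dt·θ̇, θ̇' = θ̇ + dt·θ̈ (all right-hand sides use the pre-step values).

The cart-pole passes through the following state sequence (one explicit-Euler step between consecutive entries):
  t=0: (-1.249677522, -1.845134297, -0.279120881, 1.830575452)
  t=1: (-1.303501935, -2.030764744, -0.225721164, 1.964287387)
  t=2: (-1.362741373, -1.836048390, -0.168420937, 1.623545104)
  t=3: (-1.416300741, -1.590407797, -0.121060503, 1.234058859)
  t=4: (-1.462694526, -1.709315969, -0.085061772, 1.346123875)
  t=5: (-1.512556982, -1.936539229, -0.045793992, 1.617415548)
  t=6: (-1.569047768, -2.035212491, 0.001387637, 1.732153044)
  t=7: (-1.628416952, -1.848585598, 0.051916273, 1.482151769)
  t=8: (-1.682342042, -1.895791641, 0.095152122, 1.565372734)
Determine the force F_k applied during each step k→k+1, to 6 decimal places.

step 0→1:
  ẍ = (ẋ'−ẋ)/dt = (-2.030764744−-1.845134297)/0.029171 = -6.363527
  θ̈ = (θ̇'−θ̇)/dt = (1.964287387−1.830575452)/0.029171 = 4.583728
  sinθ=-0.275511, cosθ=0.961298
  F = (M+m)·ẍ + m·l·cosθ·θ̈ − m·l·sinθ·θ̇² = -12.674829 + 0.808137 − -0.169325 = -11.697366
step 1→2:
  ẍ = (ẋ'−ẋ)/dt = (-1.836048390−-2.030764744)/0.029171 = 6.674998
  θ̈ = (θ̇'−θ̇)/dt = (1.623545104−1.964287387)/0.029171 = -11.680857
  sinθ=-0.223809, cosθ=0.974633
  F = (M+m)·ẍ + m·l·cosθ·θ̈ − m·l·sinθ·θ̇² = 13.295213 + -2.087969 − -0.158379 = 11.365623
step 2→3:
  ẍ = (ẋ'−ẋ)/dt = (-1.590407797−-1.836048390)/0.029171 = 8.420712
  θ̈ = (θ̇'−θ̇)/dt = (1.234058859−1.623545104)/0.029171 = -13.351830
  sinθ=-0.167626, cosθ=0.985851
  F = (M+m)·ẍ + m·l·cosθ·θ̈ − m·l·sinθ·θ̇² = 16.772315 + -2.414127 − -0.081036 = 14.439224
step 3→4:
  ẍ = (ẋ'−ẋ)/dt = (-1.709315969−-1.590407797)/0.029171 = -4.076246
  θ̈ = (θ̇'−θ̇)/dt = (1.346123875−1.234058859)/0.029171 = 3.841658
  sinθ=-0.120765, cosθ=0.992681
  F = (M+m)·ẍ + m·l·cosθ·θ̈ − m·l·sinθ·θ̇² = -8.119038 + 0.699418 − -0.033730 = -7.385890
step 4→5:
  ẍ = (ẋ'−ẋ)/dt = (-1.936539229−-1.709315969)/0.029171 = -7.789354
  θ̈ = (θ̇'−θ̇)/dt = (1.617415548−1.346123875)/0.029171 = 9.300047
  sinθ=-0.084959, cosθ=0.996384
  F = (M+m)·ẍ + m·l·cosθ·θ̈ − m·l·sinθ·θ̇² = -15.514782 + 1.699497 − -0.028235 = -13.787050
step 5→6:
  ẍ = (ẋ'−ẋ)/dt = (-2.035212491−-1.936539229)/0.029171 = -3.382581
  θ̈ = (θ̇'−θ̇)/dt = (1.732153044−1.617415548)/0.029171 = 3.933273
  sinθ=-0.045778, cosθ=0.998952
  F = (M+m)·ẍ + m·l·cosθ·θ̈ − m·l·sinθ·θ̇² = -6.737401 + 0.720621 − -0.021964 = -5.994816
step 6→7:
  ẍ = (ẋ'−ẋ)/dt = (-1.848585598−-2.035212491)/0.029171 = 6.397686
  θ̈ = (θ̇'−θ̇)/dt = (1.482151769−1.732153044)/0.029171 = -8.570199
  sinθ=0.001388, cosθ=0.999999
  F = (M+m)·ẍ + m·l·cosθ·θ̈ − m·l·sinθ·θ̇² = 12.742866 + -1.571805 − 0.000764 = 11.170297
step 7→8:
  ẍ = (ẋ'−ẋ)/dt = (-1.895791641−-1.848585598)/0.029171 = -1.618252
  θ̈ = (θ̇'−θ̇)/dt = (1.565372734−1.482151769)/0.029171 = 2.852866
  sinθ=0.051893, cosθ=0.998653
  F = (M+m)·ẍ + m·l·cosθ·θ̈ − m·l·sinθ·θ̇² = -3.223224 + 0.522521 − 0.020907 = -2.721610

F_0 = -11.697366 N
F_1 = 11.365623 N
F_2 = 14.439224 N
F_3 = -7.385890 N
F_4 = -13.787050 N
F_5 = -5.994816 N
F_6 = 11.170297 N
F_7 = -2.721610 N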